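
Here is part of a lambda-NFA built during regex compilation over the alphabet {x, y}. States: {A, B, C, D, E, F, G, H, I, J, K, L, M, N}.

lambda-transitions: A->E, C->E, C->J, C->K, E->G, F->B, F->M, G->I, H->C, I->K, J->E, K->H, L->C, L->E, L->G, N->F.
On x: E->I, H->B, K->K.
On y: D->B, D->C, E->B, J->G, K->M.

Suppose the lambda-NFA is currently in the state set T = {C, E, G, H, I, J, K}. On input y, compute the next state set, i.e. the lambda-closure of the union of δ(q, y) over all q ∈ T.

E on y → {B}.
J on y → {G}.
K on y → {M}.
No y-transition from C, G, H, I.
Union after reading y: {B, G, M}.
Now take the lambda-closure:
From G via lambda: add I.
From I via lambda: add K.
From K via lambda: add H.
From H via lambda: add C.
From C via lambda: add E, J.
No new states can be added; the closed set is {B, C, E, G, H, I, J, K, M}.

{B, C, E, G, H, I, J, K, M}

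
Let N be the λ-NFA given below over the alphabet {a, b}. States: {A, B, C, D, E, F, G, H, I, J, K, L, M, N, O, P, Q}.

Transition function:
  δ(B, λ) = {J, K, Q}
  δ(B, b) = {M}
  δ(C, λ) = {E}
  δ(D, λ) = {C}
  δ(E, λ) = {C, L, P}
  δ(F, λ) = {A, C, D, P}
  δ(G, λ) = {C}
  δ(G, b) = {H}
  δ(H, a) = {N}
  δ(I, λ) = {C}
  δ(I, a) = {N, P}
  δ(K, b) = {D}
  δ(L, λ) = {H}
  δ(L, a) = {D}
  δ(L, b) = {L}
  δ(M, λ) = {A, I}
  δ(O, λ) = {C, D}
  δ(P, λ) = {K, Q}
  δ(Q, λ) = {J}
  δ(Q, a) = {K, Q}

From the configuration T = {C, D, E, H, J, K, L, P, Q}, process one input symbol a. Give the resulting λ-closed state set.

{C, D, E, H, J, K, L, N, P, Q}

H on a → {N}.
L on a → {D}.
Q on a → {K, Q}.
No a-transition from C, D, E, J, K, P.
Union after reading a: {D, K, N, Q}.
Now take the λ-closure:
From D via λ: add C.
From Q via λ: add J.
From C via λ: add E.
From E via λ: add L, P.
From L via λ: add H.
No new states can be added; the closed set is {C, D, E, H, J, K, L, N, P, Q}.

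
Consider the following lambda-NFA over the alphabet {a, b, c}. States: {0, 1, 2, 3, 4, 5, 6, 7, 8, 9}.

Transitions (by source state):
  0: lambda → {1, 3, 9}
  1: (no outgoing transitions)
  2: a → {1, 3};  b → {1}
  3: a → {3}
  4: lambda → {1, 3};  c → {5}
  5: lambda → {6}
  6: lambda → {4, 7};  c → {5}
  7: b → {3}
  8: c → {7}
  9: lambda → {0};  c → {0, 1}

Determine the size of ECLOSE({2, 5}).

Start with {2, 5}.
From 5 via lambda: add 6.
From 6 via lambda: add 4, 7.
From 4 via lambda: add 1, 3.
lambda-closure = {1, 2, 3, 4, 5, 6, 7}, which has 7 states.

7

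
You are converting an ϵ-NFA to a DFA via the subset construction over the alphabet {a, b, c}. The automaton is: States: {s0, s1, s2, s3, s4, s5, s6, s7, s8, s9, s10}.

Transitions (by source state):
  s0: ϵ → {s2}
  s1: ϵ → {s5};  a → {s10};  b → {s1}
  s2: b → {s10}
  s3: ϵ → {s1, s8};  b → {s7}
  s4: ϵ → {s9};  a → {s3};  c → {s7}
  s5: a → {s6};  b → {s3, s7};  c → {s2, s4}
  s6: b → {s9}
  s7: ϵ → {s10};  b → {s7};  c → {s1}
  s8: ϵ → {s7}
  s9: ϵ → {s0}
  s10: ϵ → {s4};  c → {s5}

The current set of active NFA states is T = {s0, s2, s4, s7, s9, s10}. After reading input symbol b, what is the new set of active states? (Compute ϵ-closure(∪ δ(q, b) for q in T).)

{s0, s2, s4, s7, s9, s10}

s2 on b → {s10}.
s7 on b → {s7}.
No b-transition from s0, s4, s9, s10.
Union after reading b: {s7, s10}.
Now take the ϵ-closure:
From s10 via ϵ: add s4.
From s4 via ϵ: add s9.
From s9 via ϵ: add s0.
From s0 via ϵ: add s2.
No new states can be added; the closed set is {s0, s2, s4, s7, s9, s10}.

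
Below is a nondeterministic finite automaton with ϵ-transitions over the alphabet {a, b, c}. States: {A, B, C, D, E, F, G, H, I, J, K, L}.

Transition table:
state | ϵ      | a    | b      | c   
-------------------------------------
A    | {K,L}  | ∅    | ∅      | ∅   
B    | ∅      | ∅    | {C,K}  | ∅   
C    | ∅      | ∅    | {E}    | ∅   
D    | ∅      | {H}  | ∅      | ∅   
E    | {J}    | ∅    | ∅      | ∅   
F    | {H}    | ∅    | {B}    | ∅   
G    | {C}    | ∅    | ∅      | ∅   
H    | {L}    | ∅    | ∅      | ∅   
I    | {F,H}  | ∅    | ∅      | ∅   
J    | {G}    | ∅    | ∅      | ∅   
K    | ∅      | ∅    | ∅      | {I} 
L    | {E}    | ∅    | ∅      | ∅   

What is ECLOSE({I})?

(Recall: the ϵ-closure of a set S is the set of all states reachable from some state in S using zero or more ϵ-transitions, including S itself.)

Start with {I}.
From I via ϵ: add F, H.
From H via ϵ: add L.
From L via ϵ: add E.
From E via ϵ: add J.
From J via ϵ: add G.
From G via ϵ: add C.
No new states can be added; the closed set is {C, E, F, G, H, I, J, L}.

{C, E, F, G, H, I, J, L}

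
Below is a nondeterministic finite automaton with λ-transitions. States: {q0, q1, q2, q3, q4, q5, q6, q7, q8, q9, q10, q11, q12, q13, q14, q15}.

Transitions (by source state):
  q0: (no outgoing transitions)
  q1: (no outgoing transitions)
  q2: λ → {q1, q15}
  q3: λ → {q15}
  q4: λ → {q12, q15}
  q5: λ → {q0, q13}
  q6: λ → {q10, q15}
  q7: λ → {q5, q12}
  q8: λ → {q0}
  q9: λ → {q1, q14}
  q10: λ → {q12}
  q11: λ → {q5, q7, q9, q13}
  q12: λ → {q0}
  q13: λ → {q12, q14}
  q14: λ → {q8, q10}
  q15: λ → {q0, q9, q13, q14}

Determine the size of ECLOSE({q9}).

7

Start with {q9}.
From q9 via λ: add q1, q14.
From q14 via λ: add q8, q10.
From q8 via λ: add q0.
From q10 via λ: add q12.
λ-closure = {q0, q1, q8, q9, q10, q12, q14}, which has 7 states.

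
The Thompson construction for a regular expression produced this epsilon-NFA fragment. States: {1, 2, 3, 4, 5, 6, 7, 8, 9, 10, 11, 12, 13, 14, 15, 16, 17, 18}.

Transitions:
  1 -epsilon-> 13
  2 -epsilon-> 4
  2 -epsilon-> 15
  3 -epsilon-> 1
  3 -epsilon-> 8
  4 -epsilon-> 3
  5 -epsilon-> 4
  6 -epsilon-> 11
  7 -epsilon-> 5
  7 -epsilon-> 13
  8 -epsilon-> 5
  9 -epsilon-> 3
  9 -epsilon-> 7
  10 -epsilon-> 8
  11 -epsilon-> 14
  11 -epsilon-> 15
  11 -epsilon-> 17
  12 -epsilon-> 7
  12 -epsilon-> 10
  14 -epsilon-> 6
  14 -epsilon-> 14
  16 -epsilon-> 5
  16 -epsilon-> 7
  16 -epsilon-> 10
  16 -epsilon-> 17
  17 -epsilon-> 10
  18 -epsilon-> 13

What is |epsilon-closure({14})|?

12

Start with {14}.
From 14 via epsilon: add 6.
From 6 via epsilon: add 11.
From 11 via epsilon: add 15, 17.
From 17 via epsilon: add 10.
From 10 via epsilon: add 8.
From 8 via epsilon: add 5.
From 5 via epsilon: add 4.
From 4 via epsilon: add 3.
From 3 via epsilon: add 1.
From 1 via epsilon: add 13.
epsilon-closure = {1, 3, 4, 5, 6, 8, 10, 11, 13, 14, 15, 17}, which has 12 states.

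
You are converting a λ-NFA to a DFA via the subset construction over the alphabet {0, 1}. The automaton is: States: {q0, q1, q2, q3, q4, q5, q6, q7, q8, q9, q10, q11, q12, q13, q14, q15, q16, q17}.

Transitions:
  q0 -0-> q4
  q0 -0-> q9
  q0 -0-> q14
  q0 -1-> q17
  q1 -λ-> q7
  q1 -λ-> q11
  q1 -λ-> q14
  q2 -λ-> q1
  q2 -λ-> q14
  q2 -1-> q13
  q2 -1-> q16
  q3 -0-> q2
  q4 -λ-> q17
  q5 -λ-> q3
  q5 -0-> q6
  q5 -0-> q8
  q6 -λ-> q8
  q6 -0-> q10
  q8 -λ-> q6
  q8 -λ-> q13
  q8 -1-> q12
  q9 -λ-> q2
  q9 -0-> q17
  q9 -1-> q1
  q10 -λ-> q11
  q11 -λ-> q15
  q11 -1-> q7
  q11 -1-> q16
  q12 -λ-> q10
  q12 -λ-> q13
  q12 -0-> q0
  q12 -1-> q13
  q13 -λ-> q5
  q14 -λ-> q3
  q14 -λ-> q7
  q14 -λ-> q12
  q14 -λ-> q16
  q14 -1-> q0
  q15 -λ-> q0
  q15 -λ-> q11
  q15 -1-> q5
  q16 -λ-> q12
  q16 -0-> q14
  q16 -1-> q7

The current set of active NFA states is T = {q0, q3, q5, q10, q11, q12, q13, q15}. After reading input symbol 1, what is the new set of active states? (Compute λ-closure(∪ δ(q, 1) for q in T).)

q0 on 1 → {q17}.
q11 on 1 → {q7, q16}.
q12 on 1 → {q13}.
q15 on 1 → {q5}.
No 1-transition from q3, q5, q10, q13.
Union after reading 1: {q5, q7, q13, q16, q17}.
Now take the λ-closure:
From q5 via λ: add q3.
From q16 via λ: add q12.
From q12 via λ: add q10.
From q10 via λ: add q11.
From q11 via λ: add q15.
From q15 via λ: add q0.
No new states can be added; the closed set is {q0, q3, q5, q7, q10, q11, q12, q13, q15, q16, q17}.

{q0, q3, q5, q7, q10, q11, q12, q13, q15, q16, q17}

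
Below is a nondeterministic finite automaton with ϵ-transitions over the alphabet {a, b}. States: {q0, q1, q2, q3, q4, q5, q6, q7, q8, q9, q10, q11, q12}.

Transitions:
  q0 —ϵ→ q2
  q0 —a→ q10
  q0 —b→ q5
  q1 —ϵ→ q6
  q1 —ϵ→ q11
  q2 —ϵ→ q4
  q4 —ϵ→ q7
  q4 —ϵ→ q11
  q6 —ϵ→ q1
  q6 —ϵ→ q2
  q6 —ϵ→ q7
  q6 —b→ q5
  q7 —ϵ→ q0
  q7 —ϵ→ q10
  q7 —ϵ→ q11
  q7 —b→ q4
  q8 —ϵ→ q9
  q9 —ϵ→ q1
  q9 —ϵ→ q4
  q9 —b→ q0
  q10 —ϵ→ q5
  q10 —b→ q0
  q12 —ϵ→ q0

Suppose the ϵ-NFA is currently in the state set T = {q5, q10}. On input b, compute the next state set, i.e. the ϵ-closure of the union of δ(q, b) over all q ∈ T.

q10 on b → {q0}.
No b-transition from q5.
Union after reading b: {q0}.
Now take the ϵ-closure:
From q0 via ϵ: add q2.
From q2 via ϵ: add q4.
From q4 via ϵ: add q7, q11.
From q7 via ϵ: add q10.
From q10 via ϵ: add q5.
No new states can be added; the closed set is {q0, q2, q4, q5, q7, q10, q11}.

{q0, q2, q4, q5, q7, q10, q11}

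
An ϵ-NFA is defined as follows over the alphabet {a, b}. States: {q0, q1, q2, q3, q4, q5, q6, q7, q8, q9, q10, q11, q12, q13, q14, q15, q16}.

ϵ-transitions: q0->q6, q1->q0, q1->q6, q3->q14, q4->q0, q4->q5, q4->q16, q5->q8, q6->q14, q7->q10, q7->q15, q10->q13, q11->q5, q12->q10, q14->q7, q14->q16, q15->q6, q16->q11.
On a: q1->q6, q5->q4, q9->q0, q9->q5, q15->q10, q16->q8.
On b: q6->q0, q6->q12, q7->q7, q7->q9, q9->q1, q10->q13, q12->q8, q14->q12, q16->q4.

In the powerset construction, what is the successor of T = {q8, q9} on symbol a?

q9 on a → {q0, q5}.
No a-transition from q8.
Union after reading a: {q0, q5}.
Now take the ϵ-closure:
From q0 via ϵ: add q6.
From q5 via ϵ: add q8.
From q6 via ϵ: add q14.
From q14 via ϵ: add q7, q16.
From q7 via ϵ: add q10, q15.
From q16 via ϵ: add q11.
From q10 via ϵ: add q13.
No new states can be added; the closed set is {q0, q5, q6, q7, q8, q10, q11, q13, q14, q15, q16}.

{q0, q5, q6, q7, q8, q10, q11, q13, q14, q15, q16}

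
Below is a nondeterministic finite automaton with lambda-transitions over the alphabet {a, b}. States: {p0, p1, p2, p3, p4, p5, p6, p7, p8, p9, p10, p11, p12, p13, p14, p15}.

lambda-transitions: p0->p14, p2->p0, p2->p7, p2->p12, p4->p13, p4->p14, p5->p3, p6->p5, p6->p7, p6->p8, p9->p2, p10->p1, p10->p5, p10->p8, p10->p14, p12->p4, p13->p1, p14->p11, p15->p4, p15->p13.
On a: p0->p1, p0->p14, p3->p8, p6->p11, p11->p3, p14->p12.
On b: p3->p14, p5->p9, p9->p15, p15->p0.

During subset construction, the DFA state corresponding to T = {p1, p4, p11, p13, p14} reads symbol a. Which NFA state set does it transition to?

{p1, p3, p4, p11, p12, p13, p14}

p11 on a → {p3}.
p14 on a → {p12}.
No a-transition from p1, p4, p13.
Union after reading a: {p3, p12}.
Now take the lambda-closure:
From p12 via lambda: add p4.
From p4 via lambda: add p13, p14.
From p13 via lambda: add p1.
From p14 via lambda: add p11.
No new states can be added; the closed set is {p1, p3, p4, p11, p12, p13, p14}.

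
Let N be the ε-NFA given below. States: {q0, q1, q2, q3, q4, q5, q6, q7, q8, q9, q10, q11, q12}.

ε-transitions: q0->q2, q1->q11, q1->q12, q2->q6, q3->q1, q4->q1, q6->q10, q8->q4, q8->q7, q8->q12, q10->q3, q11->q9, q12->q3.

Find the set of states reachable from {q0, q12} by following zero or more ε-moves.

Start with {q0, q12}.
From q0 via ε: add q2.
From q12 via ε: add q3.
From q2 via ε: add q6.
From q3 via ε: add q1.
From q1 via ε: add q11.
From q6 via ε: add q10.
From q11 via ε: add q9.
No new states can be added; the closed set is {q0, q1, q2, q3, q6, q9, q10, q11, q12}.

{q0, q1, q2, q3, q6, q9, q10, q11, q12}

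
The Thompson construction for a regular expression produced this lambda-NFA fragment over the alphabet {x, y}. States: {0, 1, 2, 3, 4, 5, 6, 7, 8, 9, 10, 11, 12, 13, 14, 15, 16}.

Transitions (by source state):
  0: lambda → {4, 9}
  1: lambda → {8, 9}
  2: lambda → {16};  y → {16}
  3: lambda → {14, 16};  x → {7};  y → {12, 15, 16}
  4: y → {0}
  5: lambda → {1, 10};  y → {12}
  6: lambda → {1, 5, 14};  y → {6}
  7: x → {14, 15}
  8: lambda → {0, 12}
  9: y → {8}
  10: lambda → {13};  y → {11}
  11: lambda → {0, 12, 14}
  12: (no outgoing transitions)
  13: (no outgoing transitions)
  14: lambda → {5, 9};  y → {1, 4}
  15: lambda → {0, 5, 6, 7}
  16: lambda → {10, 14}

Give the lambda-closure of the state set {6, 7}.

Start with {6, 7}.
From 6 via lambda: add 1, 5, 14.
From 1 via lambda: add 8, 9.
From 5 via lambda: add 10.
From 8 via lambda: add 0, 12.
From 10 via lambda: add 13.
From 0 via lambda: add 4.
No new states can be added; the closed set is {0, 1, 4, 5, 6, 7, 8, 9, 10, 12, 13, 14}.

{0, 1, 4, 5, 6, 7, 8, 9, 10, 12, 13, 14}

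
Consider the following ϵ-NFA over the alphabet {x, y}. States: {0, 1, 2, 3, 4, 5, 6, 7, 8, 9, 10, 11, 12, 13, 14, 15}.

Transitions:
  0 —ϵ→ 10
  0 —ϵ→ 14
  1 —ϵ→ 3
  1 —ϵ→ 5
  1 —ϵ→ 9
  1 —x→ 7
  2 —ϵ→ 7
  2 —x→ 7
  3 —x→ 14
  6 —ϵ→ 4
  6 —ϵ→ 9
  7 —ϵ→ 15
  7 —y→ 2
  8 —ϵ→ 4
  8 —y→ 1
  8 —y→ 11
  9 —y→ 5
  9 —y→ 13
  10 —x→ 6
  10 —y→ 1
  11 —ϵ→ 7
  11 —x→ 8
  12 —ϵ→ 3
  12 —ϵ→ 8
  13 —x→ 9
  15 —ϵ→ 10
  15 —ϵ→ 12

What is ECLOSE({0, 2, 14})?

{0, 2, 3, 4, 7, 8, 10, 12, 14, 15}

Start with {0, 2, 14}.
From 0 via ϵ: add 10.
From 2 via ϵ: add 7.
From 7 via ϵ: add 15.
From 15 via ϵ: add 12.
From 12 via ϵ: add 3, 8.
From 8 via ϵ: add 4.
No new states can be added; the closed set is {0, 2, 3, 4, 7, 8, 10, 12, 14, 15}.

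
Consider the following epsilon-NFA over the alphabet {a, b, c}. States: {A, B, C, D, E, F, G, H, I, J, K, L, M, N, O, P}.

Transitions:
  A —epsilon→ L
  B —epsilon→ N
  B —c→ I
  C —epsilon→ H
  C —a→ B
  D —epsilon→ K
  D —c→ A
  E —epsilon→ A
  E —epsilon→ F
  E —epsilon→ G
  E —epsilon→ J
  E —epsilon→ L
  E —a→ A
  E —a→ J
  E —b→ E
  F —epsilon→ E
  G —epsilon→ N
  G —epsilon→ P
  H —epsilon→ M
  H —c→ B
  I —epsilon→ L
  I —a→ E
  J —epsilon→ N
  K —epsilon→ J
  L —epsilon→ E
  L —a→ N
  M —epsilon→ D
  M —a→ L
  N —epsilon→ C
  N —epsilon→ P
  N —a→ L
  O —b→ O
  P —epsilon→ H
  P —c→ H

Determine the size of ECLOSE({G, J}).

9

Start with {G, J}.
From G via epsilon: add N, P.
From N via epsilon: add C.
From P via epsilon: add H.
From H via epsilon: add M.
From M via epsilon: add D.
From D via epsilon: add K.
epsilon-closure = {C, D, G, H, J, K, M, N, P}, which has 9 states.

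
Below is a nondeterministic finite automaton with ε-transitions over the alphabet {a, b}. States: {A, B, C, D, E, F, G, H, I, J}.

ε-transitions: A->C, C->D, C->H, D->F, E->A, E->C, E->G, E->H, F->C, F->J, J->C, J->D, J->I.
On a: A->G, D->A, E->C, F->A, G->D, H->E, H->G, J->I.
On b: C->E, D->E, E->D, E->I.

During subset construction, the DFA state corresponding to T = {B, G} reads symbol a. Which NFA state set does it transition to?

G on a → {D}.
No a-transition from B.
Union after reading a: {D}.
Now take the ε-closure:
From D via ε: add F.
From F via ε: add C, J.
From C via ε: add H.
From J via ε: add I.
No new states can be added; the closed set is {C, D, F, H, I, J}.

{C, D, F, H, I, J}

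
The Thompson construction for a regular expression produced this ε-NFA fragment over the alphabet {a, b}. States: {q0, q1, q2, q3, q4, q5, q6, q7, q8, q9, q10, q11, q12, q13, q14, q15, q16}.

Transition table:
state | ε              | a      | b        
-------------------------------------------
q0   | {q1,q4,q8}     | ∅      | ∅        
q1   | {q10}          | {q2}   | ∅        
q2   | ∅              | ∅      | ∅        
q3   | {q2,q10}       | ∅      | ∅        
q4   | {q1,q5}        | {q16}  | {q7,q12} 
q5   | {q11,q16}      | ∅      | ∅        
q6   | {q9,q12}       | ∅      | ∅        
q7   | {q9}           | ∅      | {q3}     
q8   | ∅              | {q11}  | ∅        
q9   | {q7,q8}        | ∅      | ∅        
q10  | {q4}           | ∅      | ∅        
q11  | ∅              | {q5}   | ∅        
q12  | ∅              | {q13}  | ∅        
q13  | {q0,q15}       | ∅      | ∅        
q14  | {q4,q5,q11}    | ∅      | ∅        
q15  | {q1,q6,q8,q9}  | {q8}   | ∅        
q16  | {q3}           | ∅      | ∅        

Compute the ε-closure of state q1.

Start with {q1}.
From q1 via ε: add q10.
From q10 via ε: add q4.
From q4 via ε: add q5.
From q5 via ε: add q11, q16.
From q16 via ε: add q3.
From q3 via ε: add q2.
No new states can be added; the closed set is {q1, q2, q3, q4, q5, q10, q11, q16}.

{q1, q2, q3, q4, q5, q10, q11, q16}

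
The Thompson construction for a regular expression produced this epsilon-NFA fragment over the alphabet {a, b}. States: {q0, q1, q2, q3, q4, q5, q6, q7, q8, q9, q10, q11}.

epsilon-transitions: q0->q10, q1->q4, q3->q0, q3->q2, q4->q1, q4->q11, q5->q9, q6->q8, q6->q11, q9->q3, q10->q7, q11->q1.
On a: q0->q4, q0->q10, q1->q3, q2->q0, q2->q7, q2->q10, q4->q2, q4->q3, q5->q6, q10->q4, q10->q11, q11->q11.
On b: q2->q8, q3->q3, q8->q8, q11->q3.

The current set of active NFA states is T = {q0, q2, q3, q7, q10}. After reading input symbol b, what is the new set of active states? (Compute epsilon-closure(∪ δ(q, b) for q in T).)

q2 on b → {q8}.
q3 on b → {q3}.
No b-transition from q0, q7, q10.
Union after reading b: {q3, q8}.
Now take the epsilon-closure:
From q3 via epsilon: add q0, q2.
From q0 via epsilon: add q10.
From q10 via epsilon: add q7.
No new states can be added; the closed set is {q0, q2, q3, q7, q8, q10}.

{q0, q2, q3, q7, q8, q10}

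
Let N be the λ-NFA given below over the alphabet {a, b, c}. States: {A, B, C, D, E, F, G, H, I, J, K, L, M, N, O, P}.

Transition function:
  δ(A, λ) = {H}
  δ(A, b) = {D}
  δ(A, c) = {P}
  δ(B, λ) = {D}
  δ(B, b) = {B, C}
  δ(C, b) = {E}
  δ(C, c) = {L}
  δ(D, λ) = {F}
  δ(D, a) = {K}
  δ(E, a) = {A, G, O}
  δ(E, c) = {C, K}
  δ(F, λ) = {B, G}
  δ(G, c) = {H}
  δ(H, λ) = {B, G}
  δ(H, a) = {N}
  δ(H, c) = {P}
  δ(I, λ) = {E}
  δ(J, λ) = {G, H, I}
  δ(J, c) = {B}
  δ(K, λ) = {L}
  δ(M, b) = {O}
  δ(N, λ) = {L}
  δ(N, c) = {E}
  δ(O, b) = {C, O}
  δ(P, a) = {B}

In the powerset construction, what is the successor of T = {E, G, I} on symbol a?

{A, B, D, F, G, H, O}

E on a → {A, G, O}.
No a-transition from G, I.
Union after reading a: {A, G, O}.
Now take the λ-closure:
From A via λ: add H.
From H via λ: add B.
From B via λ: add D.
From D via λ: add F.
No new states can be added; the closed set is {A, B, D, F, G, H, O}.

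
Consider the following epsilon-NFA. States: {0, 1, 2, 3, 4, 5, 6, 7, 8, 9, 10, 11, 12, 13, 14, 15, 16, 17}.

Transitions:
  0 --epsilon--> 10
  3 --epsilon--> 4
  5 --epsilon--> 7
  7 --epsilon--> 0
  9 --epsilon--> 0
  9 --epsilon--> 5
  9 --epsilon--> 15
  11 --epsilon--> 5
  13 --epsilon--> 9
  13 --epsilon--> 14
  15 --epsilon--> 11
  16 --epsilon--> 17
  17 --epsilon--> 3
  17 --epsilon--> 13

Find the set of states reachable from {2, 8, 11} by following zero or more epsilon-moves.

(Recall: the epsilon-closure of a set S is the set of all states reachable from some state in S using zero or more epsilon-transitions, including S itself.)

{0, 2, 5, 7, 8, 10, 11}

Start with {2, 8, 11}.
From 11 via epsilon: add 5.
From 5 via epsilon: add 7.
From 7 via epsilon: add 0.
From 0 via epsilon: add 10.
No new states can be added; the closed set is {0, 2, 5, 7, 8, 10, 11}.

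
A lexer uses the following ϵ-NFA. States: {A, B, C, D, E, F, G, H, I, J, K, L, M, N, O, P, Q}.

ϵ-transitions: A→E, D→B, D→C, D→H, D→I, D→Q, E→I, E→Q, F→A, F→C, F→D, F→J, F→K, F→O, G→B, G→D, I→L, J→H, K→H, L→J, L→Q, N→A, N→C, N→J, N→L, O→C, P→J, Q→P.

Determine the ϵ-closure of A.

{A, E, H, I, J, L, P, Q}

Start with {A}.
From A via ϵ: add E.
From E via ϵ: add I, Q.
From I via ϵ: add L.
From Q via ϵ: add P.
From L via ϵ: add J.
From J via ϵ: add H.
No new states can be added; the closed set is {A, E, H, I, J, L, P, Q}.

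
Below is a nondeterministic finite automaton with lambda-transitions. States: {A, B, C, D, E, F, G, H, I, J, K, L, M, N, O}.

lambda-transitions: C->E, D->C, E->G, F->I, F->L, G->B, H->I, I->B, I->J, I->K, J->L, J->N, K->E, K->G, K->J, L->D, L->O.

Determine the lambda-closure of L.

{B, C, D, E, G, L, O}

Start with {L}.
From L via lambda: add D, O.
From D via lambda: add C.
From C via lambda: add E.
From E via lambda: add G.
From G via lambda: add B.
No new states can be added; the closed set is {B, C, D, E, G, L, O}.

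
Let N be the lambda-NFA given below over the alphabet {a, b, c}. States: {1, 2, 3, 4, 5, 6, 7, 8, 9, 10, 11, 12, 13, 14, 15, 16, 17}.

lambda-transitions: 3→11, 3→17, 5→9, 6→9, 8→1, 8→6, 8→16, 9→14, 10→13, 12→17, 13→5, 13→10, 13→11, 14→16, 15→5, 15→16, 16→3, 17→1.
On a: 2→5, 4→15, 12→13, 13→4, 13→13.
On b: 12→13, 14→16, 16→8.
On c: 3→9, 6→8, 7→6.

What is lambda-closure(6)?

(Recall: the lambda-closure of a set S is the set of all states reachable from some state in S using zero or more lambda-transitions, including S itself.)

{1, 3, 6, 9, 11, 14, 16, 17}

Start with {6}.
From 6 via lambda: add 9.
From 9 via lambda: add 14.
From 14 via lambda: add 16.
From 16 via lambda: add 3.
From 3 via lambda: add 11, 17.
From 17 via lambda: add 1.
No new states can be added; the closed set is {1, 3, 6, 9, 11, 14, 16, 17}.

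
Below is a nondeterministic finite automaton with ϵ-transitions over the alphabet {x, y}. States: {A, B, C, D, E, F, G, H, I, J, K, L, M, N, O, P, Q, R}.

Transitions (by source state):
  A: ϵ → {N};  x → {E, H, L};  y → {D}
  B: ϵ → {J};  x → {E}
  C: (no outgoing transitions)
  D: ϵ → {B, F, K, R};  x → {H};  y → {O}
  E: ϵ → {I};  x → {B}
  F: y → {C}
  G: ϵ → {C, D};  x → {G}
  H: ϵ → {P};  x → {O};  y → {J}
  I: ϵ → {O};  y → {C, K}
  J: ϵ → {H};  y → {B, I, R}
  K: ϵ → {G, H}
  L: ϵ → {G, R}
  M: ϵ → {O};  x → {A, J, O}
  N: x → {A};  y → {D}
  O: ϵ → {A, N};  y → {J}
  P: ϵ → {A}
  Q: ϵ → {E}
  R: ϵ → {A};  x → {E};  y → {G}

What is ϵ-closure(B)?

Start with {B}.
From B via ϵ: add J.
From J via ϵ: add H.
From H via ϵ: add P.
From P via ϵ: add A.
From A via ϵ: add N.
No new states can be added; the closed set is {A, B, H, J, N, P}.

{A, B, H, J, N, P}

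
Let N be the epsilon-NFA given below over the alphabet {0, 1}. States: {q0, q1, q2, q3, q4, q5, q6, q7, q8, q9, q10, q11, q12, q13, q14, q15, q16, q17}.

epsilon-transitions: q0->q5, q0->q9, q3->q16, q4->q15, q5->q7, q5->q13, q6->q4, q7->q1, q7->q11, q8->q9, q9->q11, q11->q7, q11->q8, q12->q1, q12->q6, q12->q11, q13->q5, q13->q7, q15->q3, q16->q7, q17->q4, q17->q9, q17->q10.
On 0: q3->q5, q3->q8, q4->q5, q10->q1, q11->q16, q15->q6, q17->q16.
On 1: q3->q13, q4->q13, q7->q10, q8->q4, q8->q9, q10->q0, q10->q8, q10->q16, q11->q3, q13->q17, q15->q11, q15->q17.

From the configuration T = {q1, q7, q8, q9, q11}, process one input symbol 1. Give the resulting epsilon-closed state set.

{q1, q3, q4, q7, q8, q9, q10, q11, q15, q16}

q7 on 1 → {q10}.
q8 on 1 → {q4, q9}.
q11 on 1 → {q3}.
No 1-transition from q1, q9.
Union after reading 1: {q3, q4, q9, q10}.
Now take the epsilon-closure:
From q3 via epsilon: add q16.
From q4 via epsilon: add q15.
From q9 via epsilon: add q11.
From q11 via epsilon: add q7, q8.
From q7 via epsilon: add q1.
No new states can be added; the closed set is {q1, q3, q4, q7, q8, q9, q10, q11, q15, q16}.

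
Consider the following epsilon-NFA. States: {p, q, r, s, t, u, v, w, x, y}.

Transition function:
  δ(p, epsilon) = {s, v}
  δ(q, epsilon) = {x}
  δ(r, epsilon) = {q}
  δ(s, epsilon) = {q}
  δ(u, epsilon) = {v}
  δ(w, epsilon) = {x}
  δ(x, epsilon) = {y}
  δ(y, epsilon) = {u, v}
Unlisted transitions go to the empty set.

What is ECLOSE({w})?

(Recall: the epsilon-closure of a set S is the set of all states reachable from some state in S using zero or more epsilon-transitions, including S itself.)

Start with {w}.
From w via epsilon: add x.
From x via epsilon: add y.
From y via epsilon: add u, v.
No new states can be added; the closed set is {u, v, w, x, y}.

{u, v, w, x, y}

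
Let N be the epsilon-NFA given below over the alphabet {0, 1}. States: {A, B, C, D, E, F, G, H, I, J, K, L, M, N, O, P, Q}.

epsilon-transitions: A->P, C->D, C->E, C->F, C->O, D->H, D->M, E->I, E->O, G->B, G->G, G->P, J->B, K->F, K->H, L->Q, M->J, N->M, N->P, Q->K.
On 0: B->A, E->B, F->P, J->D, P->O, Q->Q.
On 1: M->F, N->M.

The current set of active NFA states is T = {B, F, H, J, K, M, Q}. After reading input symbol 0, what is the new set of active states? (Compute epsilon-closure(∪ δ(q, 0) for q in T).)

{A, B, D, F, H, J, K, M, P, Q}

B on 0 → {A}.
F on 0 → {P}.
J on 0 → {D}.
Q on 0 → {Q}.
No 0-transition from H, K, M.
Union after reading 0: {A, D, P, Q}.
Now take the epsilon-closure:
From D via epsilon: add H, M.
From Q via epsilon: add K.
From K via epsilon: add F.
From M via epsilon: add J.
From J via epsilon: add B.
No new states can be added; the closed set is {A, B, D, F, H, J, K, M, P, Q}.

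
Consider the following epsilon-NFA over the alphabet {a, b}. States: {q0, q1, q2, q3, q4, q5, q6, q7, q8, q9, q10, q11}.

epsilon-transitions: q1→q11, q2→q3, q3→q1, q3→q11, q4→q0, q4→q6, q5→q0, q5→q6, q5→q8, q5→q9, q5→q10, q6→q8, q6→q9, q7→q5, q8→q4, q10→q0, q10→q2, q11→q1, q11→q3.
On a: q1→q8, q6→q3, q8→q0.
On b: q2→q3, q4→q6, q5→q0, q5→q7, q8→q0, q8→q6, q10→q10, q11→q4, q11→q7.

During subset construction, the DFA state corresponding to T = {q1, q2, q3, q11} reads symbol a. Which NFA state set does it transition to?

q1 on a → {q8}.
No a-transition from q2, q3, q11.
Union after reading a: {q8}.
Now take the epsilon-closure:
From q8 via epsilon: add q4.
From q4 via epsilon: add q0, q6.
From q6 via epsilon: add q9.
No new states can be added; the closed set is {q0, q4, q6, q8, q9}.

{q0, q4, q6, q8, q9}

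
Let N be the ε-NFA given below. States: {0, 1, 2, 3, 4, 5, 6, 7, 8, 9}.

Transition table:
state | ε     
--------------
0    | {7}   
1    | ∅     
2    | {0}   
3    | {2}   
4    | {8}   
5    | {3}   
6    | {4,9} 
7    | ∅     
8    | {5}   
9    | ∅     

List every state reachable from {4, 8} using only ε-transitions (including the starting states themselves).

Start with {4, 8}.
From 8 via ε: add 5.
From 5 via ε: add 3.
From 3 via ε: add 2.
From 2 via ε: add 0.
From 0 via ε: add 7.
No new states can be added; the closed set is {0, 2, 3, 4, 5, 7, 8}.

{0, 2, 3, 4, 5, 7, 8}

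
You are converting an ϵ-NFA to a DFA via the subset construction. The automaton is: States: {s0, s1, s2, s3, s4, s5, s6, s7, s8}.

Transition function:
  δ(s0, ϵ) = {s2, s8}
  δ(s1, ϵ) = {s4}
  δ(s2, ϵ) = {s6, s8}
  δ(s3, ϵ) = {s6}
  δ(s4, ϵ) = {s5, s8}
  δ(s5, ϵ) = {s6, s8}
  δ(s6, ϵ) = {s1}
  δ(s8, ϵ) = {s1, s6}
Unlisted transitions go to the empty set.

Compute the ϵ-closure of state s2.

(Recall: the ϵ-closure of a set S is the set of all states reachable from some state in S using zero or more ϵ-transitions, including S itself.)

{s1, s2, s4, s5, s6, s8}

Start with {s2}.
From s2 via ϵ: add s6, s8.
From s6 via ϵ: add s1.
From s1 via ϵ: add s4.
From s4 via ϵ: add s5.
No new states can be added; the closed set is {s1, s2, s4, s5, s6, s8}.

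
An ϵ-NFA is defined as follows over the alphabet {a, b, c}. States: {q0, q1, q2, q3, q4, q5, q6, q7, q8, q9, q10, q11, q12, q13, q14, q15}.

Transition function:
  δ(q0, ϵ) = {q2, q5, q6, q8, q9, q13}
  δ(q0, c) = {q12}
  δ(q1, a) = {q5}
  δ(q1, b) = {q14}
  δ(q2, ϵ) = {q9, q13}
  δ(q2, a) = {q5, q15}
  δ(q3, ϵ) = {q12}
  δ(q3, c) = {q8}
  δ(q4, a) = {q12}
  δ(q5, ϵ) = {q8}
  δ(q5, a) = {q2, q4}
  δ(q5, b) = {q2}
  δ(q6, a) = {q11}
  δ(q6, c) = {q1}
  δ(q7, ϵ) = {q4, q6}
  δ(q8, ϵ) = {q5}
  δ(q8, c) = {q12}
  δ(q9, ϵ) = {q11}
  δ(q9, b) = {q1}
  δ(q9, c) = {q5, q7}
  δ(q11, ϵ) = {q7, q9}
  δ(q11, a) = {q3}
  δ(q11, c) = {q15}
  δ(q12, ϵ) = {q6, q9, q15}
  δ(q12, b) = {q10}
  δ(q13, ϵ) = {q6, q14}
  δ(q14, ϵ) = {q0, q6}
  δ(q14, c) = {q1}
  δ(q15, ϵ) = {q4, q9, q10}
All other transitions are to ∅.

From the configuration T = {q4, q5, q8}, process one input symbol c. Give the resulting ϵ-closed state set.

{q4, q6, q7, q9, q10, q11, q12, q15}

q8 on c → {q12}.
No c-transition from q4, q5.
Union after reading c: {q12}.
Now take the ϵ-closure:
From q12 via ϵ: add q6, q9, q15.
From q9 via ϵ: add q11.
From q15 via ϵ: add q4, q10.
From q11 via ϵ: add q7.
No new states can be added; the closed set is {q4, q6, q7, q9, q10, q11, q12, q15}.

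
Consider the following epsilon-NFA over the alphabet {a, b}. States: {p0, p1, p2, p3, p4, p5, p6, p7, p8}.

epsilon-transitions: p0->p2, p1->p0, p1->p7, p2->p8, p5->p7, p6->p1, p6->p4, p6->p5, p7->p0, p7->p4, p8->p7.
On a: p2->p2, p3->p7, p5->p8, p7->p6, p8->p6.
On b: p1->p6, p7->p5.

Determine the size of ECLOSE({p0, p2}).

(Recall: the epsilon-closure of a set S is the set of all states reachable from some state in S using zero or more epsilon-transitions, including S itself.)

Start with {p0, p2}.
From p2 via epsilon: add p8.
From p8 via epsilon: add p7.
From p7 via epsilon: add p4.
epsilon-closure = {p0, p2, p4, p7, p8}, which has 5 states.

5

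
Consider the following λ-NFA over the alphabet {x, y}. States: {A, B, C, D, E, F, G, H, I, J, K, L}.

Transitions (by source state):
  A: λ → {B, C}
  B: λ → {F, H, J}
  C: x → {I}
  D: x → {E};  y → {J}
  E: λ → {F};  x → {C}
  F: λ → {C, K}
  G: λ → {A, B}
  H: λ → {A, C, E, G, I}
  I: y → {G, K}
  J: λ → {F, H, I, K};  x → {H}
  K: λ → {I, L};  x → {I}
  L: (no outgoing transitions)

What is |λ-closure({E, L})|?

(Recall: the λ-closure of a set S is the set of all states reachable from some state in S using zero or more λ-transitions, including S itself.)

6

Start with {E, L}.
From E via λ: add F.
From F via λ: add C, K.
From K via λ: add I.
λ-closure = {C, E, F, I, K, L}, which has 6 states.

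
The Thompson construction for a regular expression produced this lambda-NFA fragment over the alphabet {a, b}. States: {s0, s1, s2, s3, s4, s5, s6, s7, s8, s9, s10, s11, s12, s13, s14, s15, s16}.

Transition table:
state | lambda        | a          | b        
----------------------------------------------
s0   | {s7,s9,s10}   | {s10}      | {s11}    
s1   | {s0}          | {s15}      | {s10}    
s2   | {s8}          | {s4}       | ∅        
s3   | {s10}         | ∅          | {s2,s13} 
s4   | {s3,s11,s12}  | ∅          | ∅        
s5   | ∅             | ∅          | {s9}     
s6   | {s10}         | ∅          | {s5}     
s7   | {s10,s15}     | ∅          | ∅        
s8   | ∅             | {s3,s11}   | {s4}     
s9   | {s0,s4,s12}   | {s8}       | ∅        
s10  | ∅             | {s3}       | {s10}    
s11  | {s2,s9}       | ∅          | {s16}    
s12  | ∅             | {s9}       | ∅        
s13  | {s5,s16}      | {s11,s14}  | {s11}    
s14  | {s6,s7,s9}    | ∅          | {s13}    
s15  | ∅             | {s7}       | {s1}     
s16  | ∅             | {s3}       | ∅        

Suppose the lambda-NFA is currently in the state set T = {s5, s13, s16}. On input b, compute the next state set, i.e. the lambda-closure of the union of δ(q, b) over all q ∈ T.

s5 on b → {s9}.
s13 on b → {s11}.
No b-transition from s16.
Union after reading b: {s9, s11}.
Now take the lambda-closure:
From s9 via lambda: add s0, s4, s12.
From s11 via lambda: add s2.
From s0 via lambda: add s7, s10.
From s2 via lambda: add s8.
From s4 via lambda: add s3.
From s7 via lambda: add s15.
No new states can be added; the closed set is {s0, s2, s3, s4, s7, s8, s9, s10, s11, s12, s15}.

{s0, s2, s3, s4, s7, s8, s9, s10, s11, s12, s15}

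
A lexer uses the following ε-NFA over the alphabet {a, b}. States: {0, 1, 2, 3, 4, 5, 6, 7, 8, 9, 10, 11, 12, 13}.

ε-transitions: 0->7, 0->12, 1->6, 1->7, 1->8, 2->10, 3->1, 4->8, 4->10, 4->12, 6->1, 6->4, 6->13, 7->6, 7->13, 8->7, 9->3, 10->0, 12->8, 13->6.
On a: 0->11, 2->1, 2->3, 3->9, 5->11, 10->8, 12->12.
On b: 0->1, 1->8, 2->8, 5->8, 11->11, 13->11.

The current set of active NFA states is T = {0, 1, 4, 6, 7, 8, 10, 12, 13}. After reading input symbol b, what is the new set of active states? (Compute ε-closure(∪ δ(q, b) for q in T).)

{0, 1, 4, 6, 7, 8, 10, 11, 12, 13}

0 on b → {1}.
1 on b → {8}.
13 on b → {11}.
No b-transition from 4, 6, 7, 8, 10, 12.
Union after reading b: {1, 8, 11}.
Now take the ε-closure:
From 1 via ε: add 6, 7.
From 6 via ε: add 4, 13.
From 4 via ε: add 10, 12.
From 10 via ε: add 0.
No new states can be added; the closed set is {0, 1, 4, 6, 7, 8, 10, 11, 12, 13}.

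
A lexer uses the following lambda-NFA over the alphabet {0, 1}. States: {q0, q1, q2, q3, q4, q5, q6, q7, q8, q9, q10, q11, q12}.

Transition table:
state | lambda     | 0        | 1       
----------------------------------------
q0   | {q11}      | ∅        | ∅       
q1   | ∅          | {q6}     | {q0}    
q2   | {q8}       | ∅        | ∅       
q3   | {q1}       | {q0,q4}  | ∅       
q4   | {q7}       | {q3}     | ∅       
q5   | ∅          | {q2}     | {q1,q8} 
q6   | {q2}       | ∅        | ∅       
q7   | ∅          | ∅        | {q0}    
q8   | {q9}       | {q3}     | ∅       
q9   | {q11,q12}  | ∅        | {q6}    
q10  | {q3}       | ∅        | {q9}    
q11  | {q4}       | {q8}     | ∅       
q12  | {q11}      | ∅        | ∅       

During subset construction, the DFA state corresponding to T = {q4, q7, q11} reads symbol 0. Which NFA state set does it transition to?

q4 on 0 → {q3}.
q11 on 0 → {q8}.
No 0-transition from q7.
Union after reading 0: {q3, q8}.
Now take the lambda-closure:
From q3 via lambda: add q1.
From q8 via lambda: add q9.
From q9 via lambda: add q11, q12.
From q11 via lambda: add q4.
From q4 via lambda: add q7.
No new states can be added; the closed set is {q1, q3, q4, q7, q8, q9, q11, q12}.

{q1, q3, q4, q7, q8, q9, q11, q12}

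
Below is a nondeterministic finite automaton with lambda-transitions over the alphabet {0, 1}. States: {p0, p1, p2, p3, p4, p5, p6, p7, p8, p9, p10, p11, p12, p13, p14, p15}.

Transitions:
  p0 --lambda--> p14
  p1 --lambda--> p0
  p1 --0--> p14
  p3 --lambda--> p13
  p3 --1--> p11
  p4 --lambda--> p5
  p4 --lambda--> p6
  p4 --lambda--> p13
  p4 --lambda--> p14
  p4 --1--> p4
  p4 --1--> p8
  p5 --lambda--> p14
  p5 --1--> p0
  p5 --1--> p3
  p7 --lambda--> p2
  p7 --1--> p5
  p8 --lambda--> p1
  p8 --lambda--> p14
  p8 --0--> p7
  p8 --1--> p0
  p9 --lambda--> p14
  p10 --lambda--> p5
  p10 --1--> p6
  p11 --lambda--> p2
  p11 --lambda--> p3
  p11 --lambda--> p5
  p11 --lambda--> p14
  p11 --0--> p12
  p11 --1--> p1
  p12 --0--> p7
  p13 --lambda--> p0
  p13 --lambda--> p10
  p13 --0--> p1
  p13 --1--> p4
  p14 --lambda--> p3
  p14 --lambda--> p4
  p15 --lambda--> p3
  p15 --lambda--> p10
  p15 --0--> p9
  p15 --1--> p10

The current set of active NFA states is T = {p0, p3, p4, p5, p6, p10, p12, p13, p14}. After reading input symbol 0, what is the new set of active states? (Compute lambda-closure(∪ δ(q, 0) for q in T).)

p12 on 0 → {p7}.
p13 on 0 → {p1}.
No 0-transition from p0, p3, p4, p5, p6, p10, p14.
Union after reading 0: {p1, p7}.
Now take the lambda-closure:
From p1 via lambda: add p0.
From p7 via lambda: add p2.
From p0 via lambda: add p14.
From p14 via lambda: add p3, p4.
From p3 via lambda: add p13.
From p4 via lambda: add p5, p6.
From p13 via lambda: add p10.
No new states can be added; the closed set is {p0, p1, p2, p3, p4, p5, p6, p7, p10, p13, p14}.

{p0, p1, p2, p3, p4, p5, p6, p7, p10, p13, p14}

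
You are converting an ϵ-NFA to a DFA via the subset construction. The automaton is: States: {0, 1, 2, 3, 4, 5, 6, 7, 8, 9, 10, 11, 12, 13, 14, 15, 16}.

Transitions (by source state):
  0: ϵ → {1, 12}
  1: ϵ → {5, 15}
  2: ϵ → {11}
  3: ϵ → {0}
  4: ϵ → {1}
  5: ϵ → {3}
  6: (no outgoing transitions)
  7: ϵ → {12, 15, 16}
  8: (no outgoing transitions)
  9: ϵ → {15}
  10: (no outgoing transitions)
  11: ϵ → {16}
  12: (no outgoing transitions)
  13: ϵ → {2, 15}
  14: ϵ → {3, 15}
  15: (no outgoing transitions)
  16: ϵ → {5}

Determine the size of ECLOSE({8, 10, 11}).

10

Start with {8, 10, 11}.
From 11 via ϵ: add 16.
From 16 via ϵ: add 5.
From 5 via ϵ: add 3.
From 3 via ϵ: add 0.
From 0 via ϵ: add 1, 12.
From 1 via ϵ: add 15.
ϵ-closure = {0, 1, 3, 5, 8, 10, 11, 12, 15, 16}, which has 10 states.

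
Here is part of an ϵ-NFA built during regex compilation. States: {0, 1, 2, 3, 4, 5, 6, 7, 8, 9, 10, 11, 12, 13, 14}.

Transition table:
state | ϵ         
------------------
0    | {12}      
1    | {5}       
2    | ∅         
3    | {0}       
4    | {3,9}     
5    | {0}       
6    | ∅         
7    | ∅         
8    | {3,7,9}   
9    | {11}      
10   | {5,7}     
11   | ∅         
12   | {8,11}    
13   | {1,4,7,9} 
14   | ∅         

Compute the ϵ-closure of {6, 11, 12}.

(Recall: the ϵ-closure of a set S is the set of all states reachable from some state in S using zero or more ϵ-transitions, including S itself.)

{0, 3, 6, 7, 8, 9, 11, 12}

Start with {6, 11, 12}.
From 12 via ϵ: add 8.
From 8 via ϵ: add 3, 7, 9.
From 3 via ϵ: add 0.
No new states can be added; the closed set is {0, 3, 6, 7, 8, 9, 11, 12}.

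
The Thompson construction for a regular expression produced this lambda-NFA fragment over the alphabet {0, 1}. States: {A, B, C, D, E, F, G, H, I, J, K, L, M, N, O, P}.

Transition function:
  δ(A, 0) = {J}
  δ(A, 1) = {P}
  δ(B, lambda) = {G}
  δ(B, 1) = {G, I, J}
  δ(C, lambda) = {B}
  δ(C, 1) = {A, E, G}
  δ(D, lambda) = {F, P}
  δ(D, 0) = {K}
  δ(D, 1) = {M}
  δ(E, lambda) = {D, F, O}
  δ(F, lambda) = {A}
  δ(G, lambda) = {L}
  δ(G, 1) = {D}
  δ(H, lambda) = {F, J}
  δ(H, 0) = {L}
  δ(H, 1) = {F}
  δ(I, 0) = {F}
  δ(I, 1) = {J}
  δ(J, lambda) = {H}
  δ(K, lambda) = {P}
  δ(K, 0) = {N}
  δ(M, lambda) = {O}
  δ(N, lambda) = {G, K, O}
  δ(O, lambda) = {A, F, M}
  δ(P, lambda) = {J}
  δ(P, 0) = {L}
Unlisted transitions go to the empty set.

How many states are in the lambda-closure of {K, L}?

Start with {K, L}.
From K via lambda: add P.
From P via lambda: add J.
From J via lambda: add H.
From H via lambda: add F.
From F via lambda: add A.
lambda-closure = {A, F, H, J, K, L, P}, which has 7 states.

7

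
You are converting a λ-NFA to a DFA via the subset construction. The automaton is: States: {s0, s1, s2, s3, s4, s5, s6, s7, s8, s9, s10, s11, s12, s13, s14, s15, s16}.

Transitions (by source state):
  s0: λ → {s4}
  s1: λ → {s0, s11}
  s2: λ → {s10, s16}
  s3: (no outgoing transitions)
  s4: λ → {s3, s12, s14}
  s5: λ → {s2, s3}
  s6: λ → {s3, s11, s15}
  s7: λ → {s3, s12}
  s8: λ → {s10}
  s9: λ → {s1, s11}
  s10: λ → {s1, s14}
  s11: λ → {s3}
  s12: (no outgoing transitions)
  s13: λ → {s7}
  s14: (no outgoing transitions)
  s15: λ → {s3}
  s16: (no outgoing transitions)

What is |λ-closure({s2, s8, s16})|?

Start with {s2, s8, s16}.
From s2 via λ: add s10.
From s10 via λ: add s1, s14.
From s1 via λ: add s0, s11.
From s0 via λ: add s4.
From s11 via λ: add s3.
From s4 via λ: add s12.
λ-closure = {s0, s1, s2, s3, s4, s8, s10, s11, s12, s14, s16}, which has 11 states.

11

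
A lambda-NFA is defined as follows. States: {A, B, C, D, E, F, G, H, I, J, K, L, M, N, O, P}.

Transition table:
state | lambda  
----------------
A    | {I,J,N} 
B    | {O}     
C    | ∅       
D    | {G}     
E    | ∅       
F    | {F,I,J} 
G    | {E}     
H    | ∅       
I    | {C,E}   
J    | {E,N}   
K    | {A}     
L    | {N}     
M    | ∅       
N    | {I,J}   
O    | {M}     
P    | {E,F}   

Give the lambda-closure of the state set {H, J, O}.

{C, E, H, I, J, M, N, O}

Start with {H, J, O}.
From J via lambda: add E, N.
From O via lambda: add M.
From N via lambda: add I.
From I via lambda: add C.
No new states can be added; the closed set is {C, E, H, I, J, M, N, O}.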